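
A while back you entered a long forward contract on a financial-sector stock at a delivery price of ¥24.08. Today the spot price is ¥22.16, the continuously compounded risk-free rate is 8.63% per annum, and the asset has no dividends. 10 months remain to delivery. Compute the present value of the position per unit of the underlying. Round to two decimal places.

-¥0.25

Current fair forward for the remaining 10 months: F = S·e^(r·T), r = 0.0863
F = 22.16 · e^(0.0863 × 10/12) = 22.16 × 1.074566 = 23.8124
Value of long forward = (F − K)·e^(−rT) = (23.8124 − 24.08) · e^(−0.0863·10/12)
= -0.2676 × 0.930608 = -0.25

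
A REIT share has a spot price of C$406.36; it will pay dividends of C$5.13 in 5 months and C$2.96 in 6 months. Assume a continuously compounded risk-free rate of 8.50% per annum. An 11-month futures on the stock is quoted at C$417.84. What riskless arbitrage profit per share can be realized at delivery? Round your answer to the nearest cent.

C$13.03 per share

PV(dividends) I = 5.13·e^(−0.0850·5/12) + 2.96·e^(−0.0850·6/12) = 7.7883
Fair futures F* = (S − I)·e^(rT) = (406.36 − 7.7883)·e^0.077917 = 398.5717 × 1.081033 = 430.8692
Market C$417.84 < fair 430.8692: forward underpriced → reverse cash-and-carry (short the stock, invest proceeds at r, pay the dividends, go long the forward).
Profit at T = |F_mkt − F*| = |417.84 − 430.8692| = C$13.03 per share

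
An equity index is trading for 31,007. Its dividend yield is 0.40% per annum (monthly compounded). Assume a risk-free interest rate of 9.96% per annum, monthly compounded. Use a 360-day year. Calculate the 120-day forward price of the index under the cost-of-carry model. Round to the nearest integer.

32,007

F = S · (1+r/12)^(12T) / (1+q/12)^(12T)
= 31007 × 1.033616 / 1.001334 = 31007 × 1.032239
F = 32,007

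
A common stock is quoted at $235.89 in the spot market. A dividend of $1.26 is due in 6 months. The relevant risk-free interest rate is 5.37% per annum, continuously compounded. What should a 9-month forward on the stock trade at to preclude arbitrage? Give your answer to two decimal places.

PV(dividends) I = 1.26·e^(−0.0537·6/12)
I = 1.2266
F = (S − I)·e^(rT) = (235.89 − 1.2266) · e^(0.0537·9/12)
= 234.6634 · e^0.040275 = 234.6634 × 1.041097 = $244.31

$244.31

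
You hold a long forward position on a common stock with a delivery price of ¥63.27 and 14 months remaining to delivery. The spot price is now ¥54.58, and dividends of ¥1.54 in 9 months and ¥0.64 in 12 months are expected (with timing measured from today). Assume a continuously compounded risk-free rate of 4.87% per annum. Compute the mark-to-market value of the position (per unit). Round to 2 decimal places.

-¥7.29

PV(remaining dividends) I = 1.54·e^(−0.0487·9/12) + 0.64·e^(−0.0487·12/12) = 2.0943
Current forward F = (S − I)·e^(rT) = (54.58 − 2.0943)·e^(0.0487·14/12) = 52.4857 × 1.058462 = 55.5541
Value (long) = (F − K)·e^(−rT) = (55.5541 − 63.27) × 0.944767 = -7.2897
Value = -¥7.29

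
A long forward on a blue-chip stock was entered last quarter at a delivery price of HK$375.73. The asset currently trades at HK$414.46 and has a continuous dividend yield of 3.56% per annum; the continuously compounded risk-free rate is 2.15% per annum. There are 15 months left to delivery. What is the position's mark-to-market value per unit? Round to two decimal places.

HK$30.65

Current fair forward for the remaining 15 months: F = S·e^((r − q)·T), (r − q) = 0.0215 − 0.0356 = -0.0141
F = 414.46 · e^(-0.0141 × 15/12) = 414.46 × 0.982529 = 407.2190
Value of long forward = (F − K)·e^(−rT) = (407.2190 − 375.73) · e^(−0.0215·15/12)
= 31.4890 × 0.973483 = 30.65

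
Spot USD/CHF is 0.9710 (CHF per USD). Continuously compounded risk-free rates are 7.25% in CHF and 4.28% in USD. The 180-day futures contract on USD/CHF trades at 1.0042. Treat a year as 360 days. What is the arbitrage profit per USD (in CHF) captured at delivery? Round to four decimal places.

0.0187 per USD (in CHF)

Fair futures: F* = S·e^(carry·T), with carry = (r_CHF − r_USD) = 0.0725 − 0.0428 = 0.0297
F* = 0.9710 · e^(0.0297 × 180/360) = 0.9710 · e^0.014850 = 0.9710 × 1.014961 = 0.9855
Market 1.0042 > fair 0.9855: forward overpriced → cash-and-carry (buy spot, short the forward).
At maturity, profit = |F_mkt − F*| = |1.0042 − 0.9855| = 0.0187 per USD (in CHF)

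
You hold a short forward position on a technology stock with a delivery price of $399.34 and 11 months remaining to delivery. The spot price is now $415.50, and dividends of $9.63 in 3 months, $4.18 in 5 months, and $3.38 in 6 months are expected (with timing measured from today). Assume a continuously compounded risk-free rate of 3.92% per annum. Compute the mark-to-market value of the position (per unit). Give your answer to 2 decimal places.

-$13.29

PV(remaining dividends) I = 9.63·e^(−0.0392·3/12) + 4.18·e^(−0.0392·5/12) + 3.38·e^(−0.0392·6/12) = 16.9628
Current forward F = (S − I)·e^(rT) = (415.50 − 16.9628)·e^(0.0392·11/12) = 398.5372 × 1.036587 = 413.1185
Value (long) = (F − K)·e^(−rT) = (413.1185 − 399.34) × 0.964705 = 13.2922
Short position value = −(long value) = -$13.29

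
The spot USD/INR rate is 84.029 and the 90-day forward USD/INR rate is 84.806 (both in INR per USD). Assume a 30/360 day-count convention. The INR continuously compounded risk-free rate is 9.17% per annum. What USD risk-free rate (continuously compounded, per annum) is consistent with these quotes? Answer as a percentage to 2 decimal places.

F = S·e^((r_INR − r_USD)T) ⇒ r_USD = r_INR − ln(F/S)/T
ln(84.806/84.029) = 0.009204; /(90/360) = 0.036816
r_USD = 0.0917 − 0.036816 = 0.054884
r_USD = 5.49%

5.49%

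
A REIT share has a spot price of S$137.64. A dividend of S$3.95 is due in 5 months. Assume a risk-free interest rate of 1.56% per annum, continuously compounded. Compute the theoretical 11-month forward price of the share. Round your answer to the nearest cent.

S$135.64

PV(dividends) I = 3.95·e^(−0.0156·5/12)
I = 3.9244
F = (S − I)·e^(rT) = (137.64 − 3.9244) · e^(0.0156·11/12)
= 133.7156 · e^0.014300 = 133.7156 × 1.014403 = S$135.64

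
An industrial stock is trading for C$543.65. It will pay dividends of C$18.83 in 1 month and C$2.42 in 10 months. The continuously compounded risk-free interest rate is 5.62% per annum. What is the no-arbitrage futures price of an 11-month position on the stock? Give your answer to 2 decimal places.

PV(dividends) I = 18.83·e^(−0.0562·1/12) + 2.42·e^(−0.0562·10/12)
I = 18.7420 + 2.3093 = 21.0513
F = (S − I)·e^(rT) = (543.65 − 21.0513) · e^(0.0562·11/12)
= 522.5987 · e^0.051517 = 522.5987 × 1.052867 = C$550.23

C$550.23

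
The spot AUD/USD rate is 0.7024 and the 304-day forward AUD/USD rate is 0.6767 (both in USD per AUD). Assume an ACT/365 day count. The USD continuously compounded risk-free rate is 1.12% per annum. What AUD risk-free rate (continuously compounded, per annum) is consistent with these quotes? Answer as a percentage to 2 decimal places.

F = S·e^((r_USD − r_AUD)T) ⇒ r_AUD = r_USD − ln(F/S)/T
ln(0.6767/0.7024) = -0.037275; /(304/365) = -0.044755
r_AUD = 0.0112 + 0.044755 = 0.055955
r_AUD = 5.60%

5.60%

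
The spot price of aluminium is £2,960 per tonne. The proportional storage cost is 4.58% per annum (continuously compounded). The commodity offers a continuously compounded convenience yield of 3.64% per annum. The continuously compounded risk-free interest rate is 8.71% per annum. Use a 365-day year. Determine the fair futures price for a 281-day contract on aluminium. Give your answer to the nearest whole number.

Net carry = r + u − y = 0.0871 + 0.0458 − 0.0364 = 0.0965
F = S·e^((r+u−y)T) = 2960 · e^(0.0965 × 281/365) = 2960 · e^0.074292
= 2960 × 1.077121 = £3,188 per tonne

£3,188 per tonne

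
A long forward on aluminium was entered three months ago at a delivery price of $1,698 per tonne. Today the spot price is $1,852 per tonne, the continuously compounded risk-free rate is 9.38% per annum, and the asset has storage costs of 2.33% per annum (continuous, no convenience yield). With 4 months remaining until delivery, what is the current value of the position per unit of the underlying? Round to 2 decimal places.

Current fair forward for the remaining 4 months: F = S·e^((r + u)·T), (r + u) = 0.0938 + 0.0233 = 0.1171
F = 1852 · e^(0.1171 × 4/12) = 1852 × 1.03980514 = 1925.7191
Value of long forward = (F − K)·e^(−rT) = (1925.7191 − 1698) · e^(−0.0938·4/12)
= 227.7191 × 0.96921708 = 220.71

$220.71 per tonne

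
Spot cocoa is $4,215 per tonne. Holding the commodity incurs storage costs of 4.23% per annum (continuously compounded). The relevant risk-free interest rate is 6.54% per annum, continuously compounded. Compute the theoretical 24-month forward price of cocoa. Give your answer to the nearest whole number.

Net carry = r + u − y = 0.0654 + 0.0423 − 0.0000 = 0.1077
F = S·e^((r+u−y)T) = 4215 · e^(0.1077 × 24/12) = 4215 · e^0.215400
= 4215 × 1.240358 = $5,228 per tonne

$5,228 per tonne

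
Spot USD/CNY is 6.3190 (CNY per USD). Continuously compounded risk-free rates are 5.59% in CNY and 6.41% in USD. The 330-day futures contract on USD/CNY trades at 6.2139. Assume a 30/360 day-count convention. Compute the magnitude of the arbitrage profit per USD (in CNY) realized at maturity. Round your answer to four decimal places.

0.0578 per USD (in CNY)

Fair futures: F* = S·e^(carry·T), with carry = (r_CNY − r_USD) = 0.0559 − 0.0641 = -0.0082
F* = 6.3190 · e^(-0.0082 × 330/360) = 6.3190 · e^-0.007517 = 6.3190 × 0.992511 = 6.2717
Market 6.2139 < fair 6.2717: forward underpriced → reverse cash-and-carry (short spot, go long the forward).
At maturity, profit = |F_mkt − F*| = |6.2139 − 6.2717| = 0.0578 per USD (in CNY)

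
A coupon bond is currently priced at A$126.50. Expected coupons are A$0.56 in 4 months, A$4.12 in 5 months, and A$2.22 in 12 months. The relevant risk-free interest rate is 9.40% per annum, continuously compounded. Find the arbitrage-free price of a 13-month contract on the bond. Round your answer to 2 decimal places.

A$132.84

PV(coupons) I = 0.56·e^(−0.0940·4/12) + 4.12·e^(−0.0940·5/12) + 2.22·e^(−0.0940·12/12)
I = 0.5427 + 3.9618 + 2.0208 = 6.5253
F = (S − I)·e^(rT) = (126.50 − 6.5253) · e^(0.0940·13/12)
= 119.9747 · e^0.101833 = 119.9747 × 1.107199 = A$132.84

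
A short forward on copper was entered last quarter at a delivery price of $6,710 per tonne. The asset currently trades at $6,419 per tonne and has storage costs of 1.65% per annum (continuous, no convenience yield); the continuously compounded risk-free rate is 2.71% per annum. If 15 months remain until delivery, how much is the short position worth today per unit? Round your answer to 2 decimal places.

-$66.26 per tonne

Current fair forward for the remaining 15 months: F = S·e^((r + u)·T), (r + u) = 0.0271 + 0.0165 = 0.0436
F = 6419 · e^(0.0436 × 15/12) = 6419 × 1.05601248 = 6778.5441
Value of long forward = (F − K)·e^(−rT) = (6778.5441 − 6710) · e^(−0.0271·15/12)
= 68.5441 × 0.96669233 = 66.26
Short position value = −(long value) = -$66.26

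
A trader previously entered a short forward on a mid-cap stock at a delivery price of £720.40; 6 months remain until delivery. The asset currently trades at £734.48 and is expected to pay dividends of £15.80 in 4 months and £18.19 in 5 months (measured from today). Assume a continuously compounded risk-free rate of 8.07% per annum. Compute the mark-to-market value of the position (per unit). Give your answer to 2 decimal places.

-£9.60

PV(remaining dividends) I = 15.80·e^(−0.0807·4/12) + 18.19·e^(−0.0807·5/12) = 32.9692
Current forward F = (S − I)·e^(rT) = (734.48 − 32.9692)·e^(0.0807·6/12) = 701.5108 × 1.041175 = 730.3955
Value (long) = (F − K)·e^(−rT) = (730.3955 − 720.40) × 0.960453 = 9.6002
Short position value = −(long value) = -£9.60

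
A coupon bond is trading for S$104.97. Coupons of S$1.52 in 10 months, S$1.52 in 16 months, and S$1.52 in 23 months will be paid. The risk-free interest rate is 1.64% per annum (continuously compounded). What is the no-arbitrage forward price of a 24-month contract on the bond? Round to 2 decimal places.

S$103.86

PV(coupons) I = 1.52·e^(−0.0164·10/12) + 1.52·e^(−0.0164·16/12) + 1.52·e^(−0.0164·23/12)
I = 1.4994 + 1.4871 + 1.4730 = 4.4595
F = (S − I)·e^(rT) = (104.97 − 4.4595) · e^(0.0164·24/12)
= 100.5105 · e^0.032800 = 100.5105 × 1.033344 = S$103.86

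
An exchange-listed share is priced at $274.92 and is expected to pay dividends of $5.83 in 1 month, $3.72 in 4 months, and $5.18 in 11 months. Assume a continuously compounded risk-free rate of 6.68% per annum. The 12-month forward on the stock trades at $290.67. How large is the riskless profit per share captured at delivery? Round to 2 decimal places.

$12.05 per share

PV(dividends) I = 5.83·e^(−0.0668·1/12) + 3.72·e^(−0.0668·4/12) + 5.18·e^(−0.0668·11/12) = 14.3080
Fair forward F* = (S − I)·e^(rT) = (274.92 − 14.3080)·e^0.066800 = 260.6120 × 1.069082 = 278.6156
Market $290.67 > fair 278.6156: forward overpriced → cash-and-carry (borrow at r, buy the stock and collect the dividends, short the forward).
Profit at T = |F_mkt − F*| = |290.67 − 278.6156| = $12.05 per share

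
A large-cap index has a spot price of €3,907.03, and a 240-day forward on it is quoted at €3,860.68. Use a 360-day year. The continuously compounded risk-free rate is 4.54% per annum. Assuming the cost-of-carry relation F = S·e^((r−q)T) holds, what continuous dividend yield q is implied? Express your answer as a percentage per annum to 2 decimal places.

6.33%

From F = S·e^((r−q)T): (r − q) = ln(F/S)/T
ln(3860.68/3907.03) = ln(0.988137) = -0.011934
(r − q) = -0.011934 / (240/360) = -0.017901
q = r − ln(F/S)/T = 0.0454 + 0.017901 = 0.063301
q = 6.33%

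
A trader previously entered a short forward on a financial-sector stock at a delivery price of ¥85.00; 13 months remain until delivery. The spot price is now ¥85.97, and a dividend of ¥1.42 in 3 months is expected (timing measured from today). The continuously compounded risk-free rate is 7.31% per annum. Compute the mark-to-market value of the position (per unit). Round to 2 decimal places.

-¥6.05

PV(remaining dividends) I = 1.42·e^(−0.0731·3/12) = 1.3943
Current forward F = (S − I)·e^(rT) = (85.97 − 1.3943)·e^(0.0731·13/12) = 84.5757 × 1.082412 = 91.5458
Value (long) = (F − K)·e^(−rT) = (91.5458 − 85.00) × 0.923863 = 6.0474
Short position value = −(long value) = -¥6.05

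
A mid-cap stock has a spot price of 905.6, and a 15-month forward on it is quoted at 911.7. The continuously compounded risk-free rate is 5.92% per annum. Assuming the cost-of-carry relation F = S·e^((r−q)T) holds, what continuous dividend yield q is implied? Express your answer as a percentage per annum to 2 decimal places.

From F = S·e^((r−q)T): (r − q) = ln(F/S)/T
ln(911.7/905.6) = ln(1.006736) = 0.006713
(r − q) = 0.006713 / (15/12) = 0.005370
q = r − ln(F/S)/T = 0.0592 − 0.005370 = 0.053830
q = 5.38%

5.38%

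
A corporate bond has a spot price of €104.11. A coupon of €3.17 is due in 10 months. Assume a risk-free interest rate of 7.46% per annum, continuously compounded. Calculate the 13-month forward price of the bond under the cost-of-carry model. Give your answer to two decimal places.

€109.64

PV(coupons) I = 3.17·e^(−0.0746·10/12)
I = 2.9789
F = (S − I)·e^(rT) = (104.11 − 2.9789) · e^(0.0746·13/12)
= 101.1311 · e^0.080817 = 101.1311 × 1.084172 = €109.64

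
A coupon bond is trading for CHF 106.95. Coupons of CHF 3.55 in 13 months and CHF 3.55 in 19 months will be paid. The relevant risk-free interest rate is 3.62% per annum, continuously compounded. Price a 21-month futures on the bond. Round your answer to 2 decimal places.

CHF 106.74

PV(coupons) I = 3.55·e^(−0.0362·13/12) + 3.55·e^(−0.0362·19/12)
I = 3.4135 + 3.3522 = 6.7657
F = (S − I)·e^(rT) = (106.95 − 6.7657) · e^(0.0362·21/12)
= 100.1843 · e^0.063350 = 100.1843 × 1.065400 = CHF 106.74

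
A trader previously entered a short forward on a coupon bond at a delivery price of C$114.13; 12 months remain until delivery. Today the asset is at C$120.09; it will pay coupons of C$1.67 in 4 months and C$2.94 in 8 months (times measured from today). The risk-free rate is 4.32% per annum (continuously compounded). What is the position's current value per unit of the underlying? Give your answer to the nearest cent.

PV(remaining coupons) I = 1.67·e^(−0.0432·4/12) + 2.94·e^(−0.0432·8/12) = 4.5027
Current forward F = (S − I)·e^(rT) = (120.09 − 4.5027)·e^(0.0432·12/12) = 115.5873 × 1.044147 = 120.6901
Value (long) = (F − K)·e^(−rT) = (120.6901 − 114.13) × 0.957720 = 6.2827
Short position value = −(long value) = -C$6.28

-C$6.28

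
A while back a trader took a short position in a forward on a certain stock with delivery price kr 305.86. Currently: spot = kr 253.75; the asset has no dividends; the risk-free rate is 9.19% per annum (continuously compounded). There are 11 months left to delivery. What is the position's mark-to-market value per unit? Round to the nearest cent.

Current fair forward for the remaining 11 months: F = S·e^(r·T), r = 0.0919
F = 253.75 · e^(0.0919 × 11/12) = 253.75 × 1.087892 = 276.0526
Value of long forward = (F − K)·e^(−rT) = (276.0526 − 305.86) · e^(−0.0919·11/12)
= -29.8074 × 0.919209 = -27.40
Short position value = −(long value) = kr 27.40

kr 27.40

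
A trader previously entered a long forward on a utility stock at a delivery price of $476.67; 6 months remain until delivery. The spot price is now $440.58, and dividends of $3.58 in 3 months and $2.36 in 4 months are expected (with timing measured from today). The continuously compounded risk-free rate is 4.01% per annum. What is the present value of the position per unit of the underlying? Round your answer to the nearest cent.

PV(remaining dividends) I = 3.58·e^(−0.0401·3/12) + 2.36·e^(−0.0401·4/12) = 5.8730
Current forward F = (S − I)·e^(rT) = (440.58 − 5.8730)·e^(0.0401·6/12) = 434.7070 × 1.020252 = 443.5107
Value (long) = (F − K)·e^(−rT) = (443.5107 − 476.67) × 0.980150 = -32.5011
Value = -$32.50

-$32.50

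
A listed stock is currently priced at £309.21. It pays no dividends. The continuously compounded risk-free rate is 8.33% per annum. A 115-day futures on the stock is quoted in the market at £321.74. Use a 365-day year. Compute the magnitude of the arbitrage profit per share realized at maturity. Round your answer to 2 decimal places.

Fair futures: F* = S·e^(carry·T), with carry = r = 0.0833
F* = 309.21 · e^(0.0833 × 115/365) = 309.21 · e^0.026245 = 309.21 × 1.026592 = £317.4325
Market £321.74 > fair £317.4325: forward overpriced → cash-and-carry (buy spot, short the forward).
At maturity, profit = |F_mkt − F*| = |321.74 − 317.4325| = £4.31 per share

£4.31 per share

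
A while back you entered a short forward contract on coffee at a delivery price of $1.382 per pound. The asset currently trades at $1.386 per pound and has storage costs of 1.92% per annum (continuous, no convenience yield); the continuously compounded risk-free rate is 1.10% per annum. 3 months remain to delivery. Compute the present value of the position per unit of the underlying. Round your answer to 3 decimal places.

-$0.014 per pound

Current fair forward for the remaining 3 months: F = S·e^((r + u)·T), (r + u) = 0.0110 + 0.0192 = 0.0302
F = 1.386 · e^(0.0302 × 3/12) = 1.386 × 1.007579 = 1.3965
Value of long forward = (F − K)·e^(−rT) = (1.3965 − 1.382) · e^(−0.0110·3/12)
= 0.0145 × 0.997254 = 0.014
Short position value = −(long value) = -$0.014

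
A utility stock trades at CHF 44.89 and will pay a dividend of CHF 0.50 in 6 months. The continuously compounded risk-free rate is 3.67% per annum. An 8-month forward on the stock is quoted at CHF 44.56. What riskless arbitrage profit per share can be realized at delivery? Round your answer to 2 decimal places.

CHF 0.94 per share

PV(dividends) I = 0.50·e^(−0.0367·6/12) = 0.4909
Fair forward F* = (S − I)·e^(rT) = (44.89 − 0.4909)·e^0.024467 = 44.3991 × 1.024769 = 45.4988
Market CHF 44.56 < fair 45.4988: forward underpriced → reverse cash-and-carry (short the stock, invest proceeds at r, pay the dividends, go long the forward).
Profit at T = |F_mkt − F*| = |44.56 − 45.4988| = CHF 0.94 per share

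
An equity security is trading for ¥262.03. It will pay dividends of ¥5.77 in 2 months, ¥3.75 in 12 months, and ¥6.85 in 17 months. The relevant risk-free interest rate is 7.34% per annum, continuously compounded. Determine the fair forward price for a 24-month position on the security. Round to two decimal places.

PV(dividends) I = 5.77·e^(−0.0734·2/12) + 3.75·e^(−0.0734·12/12) + 6.85·e^(−0.0734·17/12)
I = 5.6998 + 3.4846 + 6.1735 = 15.3579
F = (S − I)·e^(rT) = (262.03 − 15.3579) · e^(0.0734·24/12)
= 246.6721 · e^0.146800 = 246.6721 × 1.158122 = ¥285.68

¥285.68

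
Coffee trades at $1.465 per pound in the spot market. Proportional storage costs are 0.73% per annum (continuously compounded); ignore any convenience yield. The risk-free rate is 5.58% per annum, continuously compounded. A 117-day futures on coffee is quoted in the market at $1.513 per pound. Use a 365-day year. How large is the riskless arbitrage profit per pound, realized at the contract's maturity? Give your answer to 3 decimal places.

Fair futures: F* = S·e^(carry·T), with carry = (r + u) = 0.0558 + 0.0073 = 0.0631
F* = 1.465 · e^(0.0631 × 117/365) = 1.465 · e^0.020227 = 1.465 × 1.020433 = $1.4949
Market $1.513 > fair $1.4949: forward overpriced → cash-and-carry (buy spot, short the forward).
At maturity, profit = |F_mkt − F*| = |1.513 − 1.4949| = $0.018 per pound

$0.018 per pound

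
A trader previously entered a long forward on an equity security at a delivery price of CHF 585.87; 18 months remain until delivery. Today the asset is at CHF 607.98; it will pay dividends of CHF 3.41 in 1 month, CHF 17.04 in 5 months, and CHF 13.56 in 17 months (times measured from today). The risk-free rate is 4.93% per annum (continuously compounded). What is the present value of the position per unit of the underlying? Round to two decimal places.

CHF 31.14

PV(remaining dividends) I = 3.41·e^(−0.0493·1/12) + 17.04·e^(−0.0493·5/12) + 13.56·e^(−0.0493·17/12) = 32.7348
Current forward F = (S − I)·e^(rT) = (607.98 − 32.7348)·e^(0.0493·18/12) = 575.2452 × 1.076753 = 619.3970
Value (long) = (F − K)·e^(−rT) = (619.3970 − 585.87) × 0.928718 = 31.1371
Value = CHF 31.14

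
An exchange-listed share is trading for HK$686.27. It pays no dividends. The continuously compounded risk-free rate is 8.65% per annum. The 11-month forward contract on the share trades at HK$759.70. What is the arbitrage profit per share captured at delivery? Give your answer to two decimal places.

HK$16.80 per share

Fair forward: F* = S·e^(carry·T), with carry = r = 0.0865
F* = 686.27 · e^(0.0865 × 11/12) = 686.27 · e^0.079292 = 686.27 × 1.082520 = HK$742.9010
Market HK$759.70 > fair HK$742.9010: forward overpriced → cash-and-carry (buy spot, short the forward).
At maturity, profit = |F_mkt − F*| = |759.70 − 742.9010| = HK$16.80 per share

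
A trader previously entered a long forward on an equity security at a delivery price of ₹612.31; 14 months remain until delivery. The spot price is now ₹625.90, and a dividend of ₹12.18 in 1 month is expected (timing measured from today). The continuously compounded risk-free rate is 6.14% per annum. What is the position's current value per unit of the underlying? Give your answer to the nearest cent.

₹43.80

PV(remaining dividends) I = 12.18·e^(−0.0614·1/12) = 12.1178
Current forward F = (S − I)·e^(rT) = (625.90 − 12.1178)·e^(0.0614·14/12) = 613.7822 × 1.074261 = 659.3623
Value (long) = (F − K)·e^(−rT) = (659.3623 − 612.31) × 0.930872 = 43.7997
Value = ₹43.80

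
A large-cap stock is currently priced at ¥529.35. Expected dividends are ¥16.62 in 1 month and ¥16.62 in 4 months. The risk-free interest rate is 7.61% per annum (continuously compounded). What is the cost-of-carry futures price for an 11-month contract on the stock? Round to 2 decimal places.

PV(dividends) I = 16.62·e^(−0.0761·1/12) + 16.62·e^(−0.0761·4/12)
I = 16.5149 + 16.2037 = 32.7186
F = (S − I)·e^(rT) = (529.35 − 32.7186) · e^(0.0761·11/12)
= 496.6314 · e^0.069758 = 496.6314 × 1.072249 = ¥532.51

¥532.51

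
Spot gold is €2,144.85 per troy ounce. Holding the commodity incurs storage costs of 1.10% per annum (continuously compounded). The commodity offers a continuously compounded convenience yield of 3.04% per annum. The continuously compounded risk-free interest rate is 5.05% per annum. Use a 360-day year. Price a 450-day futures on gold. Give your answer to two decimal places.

€2,229.87 per troy ounce

Net carry = r + u − y = 0.0505 + 0.0110 − 0.0304 = 0.0311
F = S·e^((r+u−y)T) = 2144.85 · e^(0.0311 × 450/360) = 2144.85 · e^0.03887500
= 2144.85 × 1.03964052 = €2,229.87 per troy ounce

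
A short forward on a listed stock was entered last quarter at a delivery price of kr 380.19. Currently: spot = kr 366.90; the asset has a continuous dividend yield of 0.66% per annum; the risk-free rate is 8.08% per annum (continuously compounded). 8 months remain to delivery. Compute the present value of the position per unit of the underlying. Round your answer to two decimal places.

Current fair forward for the remaining 8 months: F = S·e^((r − q)·T), (r − q) = 0.0808 − 0.0066 = 0.0742
F = 366.90 · e^(0.0742 × 8/12) = 366.90 × 1.050711 = 385.5059
Value of long forward = (F − K)·e^(−rT) = (385.5059 − 380.19) · e^(−0.0808·8/12)
= 5.3159 × 0.947558 = 5.04
Short position value = −(long value) = -kr 5.04

-kr 5.04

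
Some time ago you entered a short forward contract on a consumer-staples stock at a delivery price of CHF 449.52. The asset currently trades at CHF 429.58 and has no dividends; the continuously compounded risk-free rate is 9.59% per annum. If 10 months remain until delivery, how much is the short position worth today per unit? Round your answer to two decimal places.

-CHF 14.59

Current fair forward for the remaining 10 months: F = S·e^(r·T), r = 0.0959
F = 429.58 · e^(0.0959 × 10/12) = 429.58 × 1.083197 = 465.3198
Value of long forward = (F − K)·e^(−rT) = (465.3198 − 449.52) · e^(−0.0959·10/12)
= 15.7998 × 0.923193 = 14.59
Short position value = −(long value) = -CHF 14.59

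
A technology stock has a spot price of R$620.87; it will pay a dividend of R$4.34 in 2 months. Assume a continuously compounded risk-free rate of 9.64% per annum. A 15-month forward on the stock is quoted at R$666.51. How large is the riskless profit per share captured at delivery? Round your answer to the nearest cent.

PV(dividends) I = 4.34·e^(−0.0964·2/12) = 4.2708
Fair forward F* = (S − I)·e^(rT) = (620.87 − 4.2708)·e^0.120500 = 616.5992 × 1.128061 = 695.5615
Market R$666.51 < fair 695.5615: forward underpriced → reverse cash-and-carry (short the stock, invest proceeds at r, pay the dividends, go long the forward).
Profit at T = |F_mkt − F*| = |666.51 − 695.5615| = R$29.05 per share

R$29.05 per share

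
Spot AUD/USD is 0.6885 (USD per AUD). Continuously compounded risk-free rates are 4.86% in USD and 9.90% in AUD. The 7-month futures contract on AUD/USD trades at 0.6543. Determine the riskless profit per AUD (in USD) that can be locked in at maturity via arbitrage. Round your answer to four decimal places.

Fair futures: F* = S·e^(carry·T), with carry = (r_USD − r_AUD) = 0.0486 − 0.0990 = -0.0504
F* = 0.6885 · e^(-0.0504 × 7/12) = 0.6885 · e^-0.029400 = 0.6885 × 0.971028 = 0.6686
Market 0.6543 < fair 0.6686: forward underpriced → reverse cash-and-carry (short spot, go long the forward).
At maturity, profit = |F_mkt − F*| = |0.6543 − 0.6686| = 0.0143 per AUD (in USD)

0.0143 per AUD (in USD)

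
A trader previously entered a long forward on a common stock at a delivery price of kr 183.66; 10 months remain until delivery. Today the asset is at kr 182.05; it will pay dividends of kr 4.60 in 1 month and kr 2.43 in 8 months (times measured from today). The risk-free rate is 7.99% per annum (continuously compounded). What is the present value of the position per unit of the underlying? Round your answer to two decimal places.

PV(remaining dividends) I = 4.60·e^(−0.0799·1/12) + 2.43·e^(−0.0799·8/12) = 6.8734
Current forward F = (S − I)·e^(rT) = (182.05 − 6.8734)·e^(0.0799·10/12) = 175.1766 × 1.068850 = 187.2375
Value (long) = (F − K)·e^(−rT) = (187.2375 − 183.66) × 0.935585 = 3.3471
Value = kr 3.35

kr 3.35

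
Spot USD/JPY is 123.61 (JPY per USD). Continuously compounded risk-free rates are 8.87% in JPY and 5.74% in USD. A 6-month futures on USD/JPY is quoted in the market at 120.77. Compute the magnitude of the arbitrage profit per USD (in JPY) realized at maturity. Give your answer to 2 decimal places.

4.79 per USD (in JPY)

Fair futures: F* = S·e^(carry·T), with carry = (r_JPY − r_USD) = 0.0887 − 0.0574 = 0.0313
F* = 123.61 · e^(0.0313 × 6/12) = 123.61 · e^0.015650 = 123.61 × 1.015773 = 125.5597
Market 120.77 < fair 125.5597: forward underpriced → reverse cash-and-carry (short spot, go long the forward).
At maturity, profit = |F_mkt − F*| = |120.77 − 125.5597| = 4.79 per USD (in JPY)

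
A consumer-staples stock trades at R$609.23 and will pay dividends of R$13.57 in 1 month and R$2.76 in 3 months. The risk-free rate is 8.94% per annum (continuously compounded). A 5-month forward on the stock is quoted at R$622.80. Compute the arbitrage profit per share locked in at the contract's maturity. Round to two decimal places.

R$7.23 per share

PV(dividends) I = 13.57·e^(−0.0894·1/12) + 2.76·e^(−0.0894·3/12) = 16.1683
Fair forward F* = (S − I)·e^(rT) = (609.23 − 16.1683)·e^0.037250 = 593.0617 × 1.037952 = 615.5696
Market R$622.80 > fair 615.5696: forward overpriced → cash-and-carry (borrow at r, buy the stock and collect the dividends, short the forward).
Profit at T = |F_mkt − F*| = |622.80 − 615.5696| = R$7.23 per share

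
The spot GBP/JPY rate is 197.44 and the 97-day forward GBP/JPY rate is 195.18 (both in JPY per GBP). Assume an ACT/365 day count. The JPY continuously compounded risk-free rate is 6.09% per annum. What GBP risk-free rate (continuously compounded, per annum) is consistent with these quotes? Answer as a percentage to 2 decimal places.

10.42%

F = S·e^((r_JPY − r_GBP)T) ⇒ r_GBP = r_JPY − ln(F/S)/T
ln(195.18/197.44) = -0.011513; /(97/365) = -0.043322
r_GBP = 0.0609 + 0.043322 = 0.104222
r_GBP = 10.42%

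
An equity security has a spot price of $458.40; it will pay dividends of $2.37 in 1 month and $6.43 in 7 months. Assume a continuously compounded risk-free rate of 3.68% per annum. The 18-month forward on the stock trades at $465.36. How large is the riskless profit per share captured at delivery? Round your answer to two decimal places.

PV(dividends) I = 2.37·e^(−0.0368·1/12) + 6.43·e^(−0.0368·7/12) = 8.6562
Fair forward F* = (S − I)·e^(rT) = (458.40 − 8.6562)·e^0.055200 = 449.7438 × 1.056752 = 475.2677
Market $465.36 < fair 475.2677: forward underpriced → reverse cash-and-carry (short the stock, invest proceeds at r, pay the dividends, go long the forward).
Profit at T = |F_mkt − F*| = |465.36 − 475.2677| = $9.91 per share

$9.91 per share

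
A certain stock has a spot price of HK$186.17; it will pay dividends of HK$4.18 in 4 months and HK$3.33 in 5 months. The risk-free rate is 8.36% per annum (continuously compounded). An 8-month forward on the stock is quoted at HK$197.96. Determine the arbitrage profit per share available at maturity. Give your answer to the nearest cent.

PV(dividends) I = 4.18·e^(−0.0836·4/12) + 3.33·e^(−0.0836·5/12) = 7.2811
Fair forward F* = (S − I)·e^(rT) = (186.17 − 7.2811)·e^0.055733 = 178.8889 × 1.057315 = 189.1419
Market HK$197.96 > fair 189.1419: forward overpriced → cash-and-carry (borrow at r, buy the stock and collect the dividends, short the forward).
Profit at T = |F_mkt − F*| = |197.96 − 189.1419| = HK$8.82 per share

HK$8.82 per share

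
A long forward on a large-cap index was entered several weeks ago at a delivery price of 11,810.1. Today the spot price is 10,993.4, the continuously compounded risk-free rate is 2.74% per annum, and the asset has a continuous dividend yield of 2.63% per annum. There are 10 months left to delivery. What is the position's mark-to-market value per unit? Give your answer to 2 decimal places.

Current fair forward for the remaining 10 months: F = S·e^((r − q)·T), (r − q) = 0.0274 − 0.0263 = 0.0011
F = 10993.4 · e^(0.0011 × 10/12) = 10993.4 × 1.00091709 = 11003.4819
Value of long forward = (F − K)·e^(−rT) = (11003.4819 − 11810.1) · e^(−0.0274·10/12)
= -806.6181 × 0.97742537 = -788.41

-788.41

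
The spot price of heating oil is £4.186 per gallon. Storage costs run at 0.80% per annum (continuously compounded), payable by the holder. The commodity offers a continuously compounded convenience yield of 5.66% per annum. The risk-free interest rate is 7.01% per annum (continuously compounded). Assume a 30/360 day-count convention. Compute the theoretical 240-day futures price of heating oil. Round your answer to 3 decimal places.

£4.246 per gallon

Net carry = r + u − y = 0.0701 + 0.0080 − 0.0566 = 0.0215
F = S·e^((r+u−y)T) = 4.186 · e^(0.0215 × 240/360) = 4.186 · e^0.014333
= 4.186 × 1.014436 = £4.246 per gallon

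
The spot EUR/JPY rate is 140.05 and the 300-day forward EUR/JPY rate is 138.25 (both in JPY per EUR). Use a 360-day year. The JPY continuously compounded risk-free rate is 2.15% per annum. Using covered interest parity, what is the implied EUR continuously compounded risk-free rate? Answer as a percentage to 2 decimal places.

3.70%

F = S·e^((r_JPY − r_EUR)T) ⇒ r_EUR = r_JPY − ln(F/S)/T
ln(138.25/140.05) = -0.012936; /(300/360) = -0.015523
r_EUR = 0.0215 + 0.015523 = 0.037023
r_EUR = 3.70%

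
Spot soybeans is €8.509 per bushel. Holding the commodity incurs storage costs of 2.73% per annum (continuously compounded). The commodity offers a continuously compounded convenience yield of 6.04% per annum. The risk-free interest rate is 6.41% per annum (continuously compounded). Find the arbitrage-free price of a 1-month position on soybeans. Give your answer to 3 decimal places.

€8.531 per bushel

Net carry = r + u − y = 0.0641 + 0.0273 − 0.0604 = 0.0310
F = S·e^((r+u−y)T) = 8.509 · e^(0.0310 × 1/12) = 8.509 · e^0.002583
= 8.509 × 1.002586 = €8.531 per bushel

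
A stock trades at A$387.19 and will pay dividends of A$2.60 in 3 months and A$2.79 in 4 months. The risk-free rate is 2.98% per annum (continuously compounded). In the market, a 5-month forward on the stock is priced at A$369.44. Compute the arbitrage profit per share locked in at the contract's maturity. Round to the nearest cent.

PV(dividends) I = 2.60·e^(−0.0298·3/12) + 2.79·e^(−0.0298·4/12) = 5.3431
Fair forward F* = (S − I)·e^(rT) = (387.19 − 5.3431)·e^0.012417 = 381.8469 × 1.012494 = 386.6177
Market A$369.44 < fair 386.6177: forward underpriced → reverse cash-and-carry (short the stock, invest proceeds at r, pay the dividends, go long the forward).
Profit at T = |F_mkt − F*| = |369.44 − 386.6177| = A$17.18 per share

A$17.18 per share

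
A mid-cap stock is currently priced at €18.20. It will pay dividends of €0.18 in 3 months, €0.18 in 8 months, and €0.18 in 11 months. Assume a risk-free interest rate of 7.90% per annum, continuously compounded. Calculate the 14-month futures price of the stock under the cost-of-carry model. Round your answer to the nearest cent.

€19.39

PV(dividends) I = 0.18·e^(−0.0790·3/12) + 0.18·e^(−0.0790·8/12) + 0.18·e^(−0.0790·11/12)
I = 0.1765 + 0.1708 + 0.1674 = 0.5147
F = (S − I)·e^(rT) = (18.20 − 0.5147) · e^(0.0790·14/12)
= 17.6853 · e^0.092167 = 17.6853 × 1.096548 = €19.39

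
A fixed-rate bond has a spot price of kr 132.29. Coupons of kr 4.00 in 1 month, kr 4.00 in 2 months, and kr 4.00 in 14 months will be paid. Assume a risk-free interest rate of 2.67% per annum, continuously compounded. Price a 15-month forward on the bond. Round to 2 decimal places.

kr 124.53

PV(coupons) I = 4.00·e^(−0.0267·1/12) + 4.00·e^(−0.0267·2/12) + 4.00·e^(−0.0267·14/12)
I = 3.9911 + 3.9822 + 3.8773 = 11.8506
F = (S − I)·e^(rT) = (132.29 − 11.8506) · e^(0.0267·15/12)
= 120.4394 · e^0.033375 = 120.4394 × 1.033938 = kr 124.53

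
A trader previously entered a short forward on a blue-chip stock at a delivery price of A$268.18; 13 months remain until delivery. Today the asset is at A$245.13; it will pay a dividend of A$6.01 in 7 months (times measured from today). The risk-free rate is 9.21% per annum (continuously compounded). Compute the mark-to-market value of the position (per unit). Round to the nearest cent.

PV(remaining dividends) I = 6.01·e^(−0.0921·7/12) = 5.6956
Current forward F = (S − I)·e^(rT) = (245.13 − 5.6956)·e^(0.0921·13/12) = 239.4344 × 1.104922 = 264.5563
Value (long) = (F − K)·e^(−rT) = (264.5563 − 268.18) × 0.905041 = -3.2796
Short position value = −(long value) = A$3.28

A$3.28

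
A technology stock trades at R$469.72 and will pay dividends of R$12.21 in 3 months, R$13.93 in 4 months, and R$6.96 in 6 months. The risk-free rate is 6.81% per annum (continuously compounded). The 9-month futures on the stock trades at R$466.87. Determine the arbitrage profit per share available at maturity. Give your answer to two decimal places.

R$6.58 per share

PV(dividends) I = 12.21·e^(−0.0681·3/12) + 13.93·e^(−0.0681·4/12) + 6.96·e^(−0.0681·6/12) = 32.3482
Fair futures F* = (S − I)·e^(rT) = (469.72 − 32.3482)·e^0.051075 = 437.3718 × 1.052402 = 460.2910
Market R$466.87 > fair 460.2910: forward overpriced → cash-and-carry (borrow at r, buy the stock and collect the dividends, short the forward).
Profit at T = |F_mkt − F*| = |466.87 − 460.2910| = R$6.58 per share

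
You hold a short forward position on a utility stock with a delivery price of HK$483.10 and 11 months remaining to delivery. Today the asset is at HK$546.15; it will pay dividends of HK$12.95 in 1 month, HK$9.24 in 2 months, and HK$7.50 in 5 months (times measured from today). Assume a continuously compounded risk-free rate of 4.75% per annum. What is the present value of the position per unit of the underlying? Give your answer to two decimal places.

PV(remaining dividends) I = 12.95·e^(−0.0475·1/12) + 9.24·e^(−0.0475·2/12) + 7.50·e^(−0.0475·5/12) = 29.4190
Current forward F = (S − I)·e^(rT) = (546.15 − 29.4190)·e^(0.0475·11/12) = 516.7310 × 1.044504 = 539.7276
Value (long) = (F − K)·e^(−rT) = (539.7276 − 483.10) × 0.957393 = 54.2149
Short position value = −(long value) = -HK$54.21

-HK$54.21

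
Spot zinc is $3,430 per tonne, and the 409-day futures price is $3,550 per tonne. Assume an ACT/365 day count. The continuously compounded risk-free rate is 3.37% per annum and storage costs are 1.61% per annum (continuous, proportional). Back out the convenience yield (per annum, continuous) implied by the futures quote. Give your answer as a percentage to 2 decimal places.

F = S·e^((r+u−y)T) ⇒ (r+u−y) = ln(F/S)/T
ln(3550/3430) = 0.034387; /T ⇒ 0.030688
y = r + u − ln(F/S)/T = 0.0337 + 0.0161 − 0.030688 = 0.019112
y = 1.91%

1.91%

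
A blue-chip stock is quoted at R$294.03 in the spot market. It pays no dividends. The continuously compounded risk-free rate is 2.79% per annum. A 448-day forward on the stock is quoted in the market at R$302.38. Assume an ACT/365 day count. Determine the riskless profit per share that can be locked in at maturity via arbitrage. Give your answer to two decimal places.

Fair forward: F* = S·e^(carry·T), with carry = r = 0.0279
F* = 294.03 · e^(0.0279 × 448/365) = 294.03 · e^0.034244 = 294.03 × 1.034837 = R$304.2731
Market R$302.38 < fair R$304.2731: forward underpriced → reverse cash-and-carry (short spot, go long the forward).
At maturity, profit = |F_mkt − F*| = |302.38 − 304.2731| = R$1.89 per share

R$1.89 per share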